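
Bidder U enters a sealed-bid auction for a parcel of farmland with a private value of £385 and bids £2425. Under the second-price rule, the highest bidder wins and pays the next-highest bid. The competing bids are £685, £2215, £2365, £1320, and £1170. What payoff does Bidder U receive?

Highest competing bid: £2365.
Bidder U's bid £2425 is the highest overall, so Bidder U wins and pays the second-highest bid, £2365.
Payoff = value − price = £385 − £2365 = -£1980.
Overbidding won the item at a price above value — truthful bidding would have avoided this loss.

Bidder U's payoff: -£1980.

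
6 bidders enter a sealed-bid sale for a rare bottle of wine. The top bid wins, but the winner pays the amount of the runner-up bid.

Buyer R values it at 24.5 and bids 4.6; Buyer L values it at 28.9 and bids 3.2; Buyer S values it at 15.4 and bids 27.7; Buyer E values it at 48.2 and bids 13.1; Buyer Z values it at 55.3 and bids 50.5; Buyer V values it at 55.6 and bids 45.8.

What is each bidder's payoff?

Ranking the bids: Buyer Z 50.5; Buyer V 45.8; Buyer S 27.7; Buyer E 13.1; Buyer R 4.6; Buyer L 3.2.
Buyer Z has the top bid and wins; the price is the second-highest bid, 45.8.
Buyer Z's payoff = 55.3 − 45.8 = 9.5. All other bidders lose, so their payoff is 0.

Payoffs: Buyer R 0.0, Buyer L 0.0, Buyer S 0.0, Buyer E 0.0, Buyer Z 9.5, Buyer V 0.0.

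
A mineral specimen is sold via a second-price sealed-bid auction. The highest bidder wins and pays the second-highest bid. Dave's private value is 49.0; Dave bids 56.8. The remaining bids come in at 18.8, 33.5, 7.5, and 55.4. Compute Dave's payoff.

-6.4

Highest competing bid: 55.4.
Dave's bid 56.8 is the highest overall, so Dave wins and pays the second-highest bid, 55.4.
Payoff = value − price = 49.0 − 55.4 = -6.4.
Overbidding won the item at a price above value — truthful bidding would have avoided this loss.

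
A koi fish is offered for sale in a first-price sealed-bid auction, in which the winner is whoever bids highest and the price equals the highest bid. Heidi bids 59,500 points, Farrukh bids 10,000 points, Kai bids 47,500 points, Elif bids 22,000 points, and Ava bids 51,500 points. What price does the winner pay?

59,500 points

Ranking the bids: Heidi 59,500 points; Ava 51,500 points; Kai 47,500 points; Elif 22,000 points; Farrukh 10,000 points.
Heidi is the highest bidder, so Heidi wins.
Under the first-price rule, the price is the highest bid: 59,500 points.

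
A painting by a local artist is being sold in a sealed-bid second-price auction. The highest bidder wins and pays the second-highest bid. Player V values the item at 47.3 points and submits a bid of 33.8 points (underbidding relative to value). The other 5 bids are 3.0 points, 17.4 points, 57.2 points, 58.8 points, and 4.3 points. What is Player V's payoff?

Highest competing bid: 58.8 points.
Player V's bid 33.8 points is not the highest, so Player V loses, pays nothing, and earns zero payoff.

Payoff = 0.0 points.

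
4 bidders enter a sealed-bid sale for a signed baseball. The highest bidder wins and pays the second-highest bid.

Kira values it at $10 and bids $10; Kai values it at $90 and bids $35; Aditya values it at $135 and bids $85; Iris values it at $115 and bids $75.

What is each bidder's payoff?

Payoffs: Kira $0, Kai $0, Aditya $60, Iris $0.

Ordered from highest: Aditya $85; Iris $75; Kai $35; Kira $10.
Aditya has the top bid and wins; the price is the second-highest bid, $75.
Aditya's payoff = $135 − $75 = $60. All other bidders lose, so their payoff is 0.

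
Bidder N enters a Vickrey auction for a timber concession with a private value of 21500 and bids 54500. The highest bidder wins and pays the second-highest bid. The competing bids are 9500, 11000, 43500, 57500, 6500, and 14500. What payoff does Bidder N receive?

Highest competing bid: 57500.
Bidder N's bid 54500 is not the highest, so Bidder N loses, pays nothing, and earns zero payoff.

Payoff = 0.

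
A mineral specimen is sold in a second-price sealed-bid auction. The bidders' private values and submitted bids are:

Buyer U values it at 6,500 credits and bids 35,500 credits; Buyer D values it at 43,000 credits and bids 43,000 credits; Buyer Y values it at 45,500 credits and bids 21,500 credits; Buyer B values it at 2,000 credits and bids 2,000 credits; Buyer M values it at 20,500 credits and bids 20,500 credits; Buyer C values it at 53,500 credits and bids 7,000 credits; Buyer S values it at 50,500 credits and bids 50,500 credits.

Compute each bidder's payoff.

Ordered from highest: Buyer S 50,500 credits, then Buyer D 43,000 credits, then Buyer U 35,500 credits, then Buyer Y 21,500 credits, then Buyer M 20,500 credits, then Buyer C 7,000 credits, then Buyer B 2,000 credits.
Buyer S has the top bid and wins; the price is the second-highest bid, 43,000 credits.
Buyer S's payoff = 50,500 credits − 43,000 credits = 7,500 credits. All other bidders lose, so their payoff is 0.

Payoffs: Buyer U 0 credits, Buyer D 0 credits, Buyer Y 0 credits, Buyer B 0 credits, Buyer M 0 credits, Buyer C 0 credits, Buyer S 7,500 credits.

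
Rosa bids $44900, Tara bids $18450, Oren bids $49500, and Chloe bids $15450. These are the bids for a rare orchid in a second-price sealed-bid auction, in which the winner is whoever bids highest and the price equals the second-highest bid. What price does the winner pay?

Ranking the bids: Oren $49500, then Rosa $44900, then Tara $18450, then Chloe $15450.
Oren is the highest bidder, so Oren wins.
Under the second-price rule, the price is the second-highest bid: $44900.

$44900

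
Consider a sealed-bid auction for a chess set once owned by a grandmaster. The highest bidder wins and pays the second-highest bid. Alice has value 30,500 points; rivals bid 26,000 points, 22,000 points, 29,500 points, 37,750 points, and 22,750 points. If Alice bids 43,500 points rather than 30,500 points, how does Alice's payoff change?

-7,250 points

The highest competing bid is 37,750 points.
Bidding truthfully at 30,500 points: the top bid is 37,750 points (a rival), so Alice loses. Payoff = 0 points.
Bidding 43,500 points: Alice has the top bid, wins, and pays the second-highest bid 37,750 points. Payoff = 30,500 points − 37,750 points = -7,250 points.
Change = -7,250 points − 0 points = -7,250 points.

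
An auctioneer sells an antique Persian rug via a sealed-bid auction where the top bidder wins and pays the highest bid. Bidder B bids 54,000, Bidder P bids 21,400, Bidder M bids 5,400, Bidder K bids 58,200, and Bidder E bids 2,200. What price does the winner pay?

Price paid: 58,200.

Bids in descending order: Bidder K 58,200 > Bidder B 54,000 > Bidder P 21,400 > Bidder M 5,400 > Bidder E 2,200.
Bidder K is the highest bidder, so Bidder K wins.
Under the first-price rule, the price is the highest bid: 58,200.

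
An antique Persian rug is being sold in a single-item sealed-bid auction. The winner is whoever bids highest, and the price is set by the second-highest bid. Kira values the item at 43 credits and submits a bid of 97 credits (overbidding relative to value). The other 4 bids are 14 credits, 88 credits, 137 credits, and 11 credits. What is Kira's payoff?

Payoff = 0 credits.

Highest competing bid: 137 credits.
Kira's bid 97 credits is not the highest, so Kira loses, pays nothing, and earns zero payoff.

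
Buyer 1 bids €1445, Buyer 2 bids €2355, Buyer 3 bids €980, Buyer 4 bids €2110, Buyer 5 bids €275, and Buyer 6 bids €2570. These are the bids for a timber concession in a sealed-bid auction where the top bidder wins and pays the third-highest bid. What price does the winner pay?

Sorted high to low: Buyer 6 €2570; Buyer 2 €2355; Buyer 4 €2110; Buyer 1 €1445; Buyer 3 €980; Buyer 5 €275.
Buyer 6 is the highest bidder, so Buyer 6 wins.
Under the third-price rule, the price is the third-highest bid: €2110.

€2110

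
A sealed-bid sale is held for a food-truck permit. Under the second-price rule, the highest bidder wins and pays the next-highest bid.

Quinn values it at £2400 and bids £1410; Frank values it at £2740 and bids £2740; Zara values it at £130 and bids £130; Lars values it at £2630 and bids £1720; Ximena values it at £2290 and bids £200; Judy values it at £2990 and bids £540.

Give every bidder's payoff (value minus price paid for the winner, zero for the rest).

Ranking the bids: Frank £2740 > Lars £1720 > Quinn £1410 > Judy £540 > Ximena £200 > Zara £130.
Frank has the top bid and wins; the price is the second-highest bid, £1720.
Frank's payoff = £2740 − £1720 = £1020. All other bidders lose, so their payoff is 0.

Payoffs: Quinn £0, Frank £1020, Zara £0, Lars £0, Ximena £0, Judy £0.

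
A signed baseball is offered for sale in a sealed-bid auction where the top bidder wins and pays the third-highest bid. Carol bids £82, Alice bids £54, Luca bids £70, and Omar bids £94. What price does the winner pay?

£70

Sorted high to low: Omar £94 > Carol £82 > Luca £70 > Alice £54.
Omar is the highest bidder, so Omar wins.
Under the third-price rule, the price is the third-highest bid: £70.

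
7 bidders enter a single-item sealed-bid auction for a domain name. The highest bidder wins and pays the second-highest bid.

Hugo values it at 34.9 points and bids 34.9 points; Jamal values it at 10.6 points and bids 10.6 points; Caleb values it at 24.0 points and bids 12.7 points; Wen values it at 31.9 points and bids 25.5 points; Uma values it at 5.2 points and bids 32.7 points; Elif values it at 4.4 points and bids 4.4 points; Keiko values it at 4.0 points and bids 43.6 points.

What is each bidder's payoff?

Ordered from highest: Keiko 43.6 points > Hugo 34.9 points > Uma 32.7 points > Wen 25.5 points > Caleb 12.7 points > Jamal 10.6 points > Elif 4.4 points.
Keiko has the top bid and wins; the price is the second-highest bid, 34.9 points.
Keiko's payoff = 4.0 points − 34.9 points = -30.9 points. All other bidders lose, so their payoff is 0.

Hugo 0.0 points, Jamal 0.0 points, Caleb 0.0 points, Wen 0.0 points, Uma 0.0 points, Elif 0.0 points, Keiko -30.9 points.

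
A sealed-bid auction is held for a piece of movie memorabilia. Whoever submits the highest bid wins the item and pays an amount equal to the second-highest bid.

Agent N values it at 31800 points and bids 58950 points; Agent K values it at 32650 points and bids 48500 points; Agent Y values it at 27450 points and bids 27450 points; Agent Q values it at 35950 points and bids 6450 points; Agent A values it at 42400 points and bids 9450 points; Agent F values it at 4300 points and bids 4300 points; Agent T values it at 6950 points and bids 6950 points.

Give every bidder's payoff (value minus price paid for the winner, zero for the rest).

Payoffs: Agent N -16700 points, Agent K 0 points, Agent Y 0 points, Agent Q 0 points, Agent A 0 points, Agent F 0 points, Agent T 0 points.

Bids in descending order: Agent N 58950 points; Agent K 48500 points; Agent Y 27450 points; Agent A 9450 points; Agent T 6950 points; Agent Q 6450 points; Agent F 4300 points.
Agent N has the top bid and wins; the price is the second-highest bid, 48500 points.
Agent N's payoff = 31800 points − 48500 points = -16700 points. All other bidders lose, so their payoff is 0.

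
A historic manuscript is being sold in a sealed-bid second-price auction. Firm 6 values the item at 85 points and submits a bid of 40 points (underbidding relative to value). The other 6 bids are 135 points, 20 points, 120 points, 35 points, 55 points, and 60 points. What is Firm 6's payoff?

Highest competing bid: 135 points.
Firm 6's bid 40 points is not the highest, so Firm 6 loses, pays nothing, and earns zero payoff.

The bidder's payoff: 0 points.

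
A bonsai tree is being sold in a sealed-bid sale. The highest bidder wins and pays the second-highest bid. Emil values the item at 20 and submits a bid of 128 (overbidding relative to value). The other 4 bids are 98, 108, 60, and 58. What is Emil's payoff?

Highest competing bid: 108.
Emil's bid 128 is the highest overall, so Emil wins and pays the second-highest bid, 108.
Payoff = value − price = 20 − 108 = -88.
Overbidding won the item at a price above value — truthful bidding would have avoided this loss.

Payoff = -88.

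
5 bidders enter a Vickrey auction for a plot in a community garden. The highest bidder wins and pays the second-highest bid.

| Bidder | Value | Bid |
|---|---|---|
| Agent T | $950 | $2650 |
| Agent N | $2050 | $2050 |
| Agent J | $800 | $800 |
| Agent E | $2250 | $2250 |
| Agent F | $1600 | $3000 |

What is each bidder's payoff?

Agent T $0, Agent N $0, Agent J $0, Agent E $0, Agent F -$1050.

Ordered from highest: Agent F $3000; Agent T $2650; Agent E $2250; Agent N $2050; Agent J $800.
Agent F has the top bid and wins; the price is the second-highest bid, $2650.
Agent F's payoff = $1600 − $2650 = -$1050. All other bidders lose, so their payoff is 0.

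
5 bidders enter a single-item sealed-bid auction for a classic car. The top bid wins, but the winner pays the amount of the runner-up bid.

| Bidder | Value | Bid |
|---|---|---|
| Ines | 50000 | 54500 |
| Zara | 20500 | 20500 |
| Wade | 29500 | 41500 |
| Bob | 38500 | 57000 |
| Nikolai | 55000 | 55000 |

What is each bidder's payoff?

Payoffs: Ines 0, Zara 0, Wade 0, Bob -16500, Nikolai 0.

Ordered from highest: Bob 57000; Nikolai 55000; Ines 54500; Wade 41500; Zara 20500.
Bob has the top bid and wins; the price is the second-highest bid, 55000.
Bob's payoff = 38500 − 55000 = -16500. All other bidders lose, so their payoff is 0.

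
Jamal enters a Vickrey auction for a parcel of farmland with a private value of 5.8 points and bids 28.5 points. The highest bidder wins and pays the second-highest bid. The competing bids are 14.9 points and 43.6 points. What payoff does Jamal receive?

Highest competing bid: 43.6 points.
Jamal's bid 28.5 points is not the highest, so Jamal loses, pays nothing, and earns zero payoff.

Payoff = 0.0 points.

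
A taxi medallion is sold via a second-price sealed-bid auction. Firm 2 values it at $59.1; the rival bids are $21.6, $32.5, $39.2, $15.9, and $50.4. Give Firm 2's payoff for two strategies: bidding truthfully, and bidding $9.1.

The highest competing bid is $50.4.
Bidding truthfully at $59.1: Firm 2 has the top bid, wins, and pays the second-highest bid $50.4. Payoff = $59.1 − $50.4 = $8.7.
Bidding $9.1: the top bid is $50.4 (a rival), so Firm 2 loses. Payoff = $0.0.

Truthful: $8.7; alternative: $0.0.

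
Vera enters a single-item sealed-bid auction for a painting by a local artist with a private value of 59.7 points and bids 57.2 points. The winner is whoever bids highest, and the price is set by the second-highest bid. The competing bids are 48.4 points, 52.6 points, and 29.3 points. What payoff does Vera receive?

Highest competing bid: 52.6 points.
Vera's bid 57.2 points is the highest overall, so Vera wins and pays the second-highest bid, 52.6 points.
Payoff = value − price = 59.7 points − 52.6 points = 7.1 points.

7.1 points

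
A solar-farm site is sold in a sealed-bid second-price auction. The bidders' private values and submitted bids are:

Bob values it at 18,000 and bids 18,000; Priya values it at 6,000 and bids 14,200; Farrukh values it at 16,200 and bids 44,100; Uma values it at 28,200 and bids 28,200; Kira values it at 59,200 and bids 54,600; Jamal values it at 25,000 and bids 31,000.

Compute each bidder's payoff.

Payoffs: Bob 0, Priya 0, Farrukh 0, Uma 0, Kira 15,100, Jamal 0.

Ranking the bids: Kira 54,600; Farrukh 44,100; Jamal 31,000; Uma 28,200; Bob 18,000; Priya 14,200.
Kira has the top bid and wins; the price is the second-highest bid, 44,100.
Kira's payoff = 59,200 − 44,100 = 15,100. All other bidders lose, so their payoff is 0.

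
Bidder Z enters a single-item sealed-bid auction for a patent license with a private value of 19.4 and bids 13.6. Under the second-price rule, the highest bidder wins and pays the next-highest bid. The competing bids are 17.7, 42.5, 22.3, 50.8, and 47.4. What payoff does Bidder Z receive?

Bidder Z's payoff: 0.0.

Highest competing bid: 50.8.
Bidder Z's bid 13.6 is not the highest, so Bidder Z loses, pays nothing, and earns zero payoff.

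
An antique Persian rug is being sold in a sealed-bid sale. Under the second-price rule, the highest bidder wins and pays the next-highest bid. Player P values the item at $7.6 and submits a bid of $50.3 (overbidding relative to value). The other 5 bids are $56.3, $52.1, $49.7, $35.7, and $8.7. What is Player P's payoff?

Highest competing bid: $56.3.
Player P's bid $50.3 is not the highest, so Player P loses, pays nothing, and earns zero payoff.

Player P's payoff: $0.0.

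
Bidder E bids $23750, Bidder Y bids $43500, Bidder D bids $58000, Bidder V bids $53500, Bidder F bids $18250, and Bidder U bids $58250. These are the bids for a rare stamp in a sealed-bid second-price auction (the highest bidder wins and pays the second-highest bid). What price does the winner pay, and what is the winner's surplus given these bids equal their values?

Bids in descending order: Bidder U $58250; Bidder D $58000; Bidder V $53500; Bidder Y $43500; Bidder E $23750; Bidder F $18250.
Bidder U is the highest bidder, so Bidder U wins.
Under the second-price rule, the price is the second-highest bid: $58000.
Surplus = $58250 − $58000 = $250.

The winner pays $58000 for a surplus of $250.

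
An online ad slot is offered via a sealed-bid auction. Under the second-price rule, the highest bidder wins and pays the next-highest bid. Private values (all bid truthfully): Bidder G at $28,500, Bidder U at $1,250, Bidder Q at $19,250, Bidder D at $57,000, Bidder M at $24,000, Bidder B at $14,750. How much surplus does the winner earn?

$28,500

Ordered from highest: Bidder D $57,000; Bidder G $28,500; Bidder M $24,000; Bidder Q $19,250; Bidder B $14,750; Bidder U $1,250.
Bidder D wins with the top bid and pays the second-highest, $28,500.
Surplus = $57,000 − $28,500 = $28,500.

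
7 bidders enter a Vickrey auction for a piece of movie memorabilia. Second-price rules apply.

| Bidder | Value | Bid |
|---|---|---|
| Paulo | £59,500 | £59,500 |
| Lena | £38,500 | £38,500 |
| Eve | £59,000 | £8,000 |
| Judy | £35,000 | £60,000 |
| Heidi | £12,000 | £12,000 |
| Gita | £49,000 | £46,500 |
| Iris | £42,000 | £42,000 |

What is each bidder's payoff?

Payoffs: Paulo £0, Lena £0, Eve £0, Judy -£24,500, Heidi £0, Gita £0, Iris £0.

Bids in descending order: Judy £60,000 > Paulo £59,500 > Gita £46,500 > Iris £42,000 > Lena £38,500 > Heidi £12,000 > Eve £8,000.
Judy has the top bid and wins; the price is the second-highest bid, £59,500.
Judy's payoff = £35,000 − £59,500 = -£24,500. All other bidders lose, so their payoff is 0.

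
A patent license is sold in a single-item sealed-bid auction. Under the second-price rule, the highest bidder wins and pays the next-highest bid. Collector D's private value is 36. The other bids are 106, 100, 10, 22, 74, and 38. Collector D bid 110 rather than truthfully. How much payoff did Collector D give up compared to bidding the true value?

70

The highest competing bid is 106.
Bidding truthfully at 36: the top bid is 106 (a rival), so Collector D loses. Payoff = 0.
Bidding 110: Collector D has the top bid, wins, and pays the second-highest bid 106. Payoff = 36 − 106 = -70.
Regret = truthful payoff − actual payoff = 0 − -70 = 70.
This is the dominant-strategy logic: truthful bidding weakly beats any alternative.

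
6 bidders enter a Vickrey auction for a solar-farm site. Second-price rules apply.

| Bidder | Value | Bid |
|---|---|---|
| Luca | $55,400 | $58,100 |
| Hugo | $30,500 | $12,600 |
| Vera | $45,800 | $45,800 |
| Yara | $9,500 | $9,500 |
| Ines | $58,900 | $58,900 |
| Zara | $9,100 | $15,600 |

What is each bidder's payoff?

Ordered from highest: Ines $58,900; Luca $58,100; Vera $45,800; Zara $15,600; Hugo $12,600; Yara $9,500.
Ines has the top bid and wins; the price is the second-highest bid, $58,100.
Ines's payoff = $58,900 − $58,100 = $800. All other bidders lose, so their payoff is 0.

Luca $0, Hugo $0, Vera $0, Yara $0, Ines $800, Zara $0.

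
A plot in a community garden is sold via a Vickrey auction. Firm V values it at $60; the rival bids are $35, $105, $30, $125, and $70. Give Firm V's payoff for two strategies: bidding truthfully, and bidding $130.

The highest competing bid is $125.
Bidding truthfully at $60: the top bid is $125 (a rival), so Firm V loses. Payoff = $0.
Bidding $130: Firm V has the top bid, wins, and pays the second-highest bid $125. Payoff = $60 − $125 = -$65.

Truthful: $0; alternative: -$65.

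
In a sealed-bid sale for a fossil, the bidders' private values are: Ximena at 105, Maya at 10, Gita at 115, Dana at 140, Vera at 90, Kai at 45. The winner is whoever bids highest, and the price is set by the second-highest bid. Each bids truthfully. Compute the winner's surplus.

Ordered from highest: Dana 140 > Gita 115 > Ximena 105 > Vera 90 > Kai 45 > Maya 10.
Dana wins with the top bid and pays the second-highest, 115.
Surplus = 140 − 115 = 25.

Winner's surplus: 25.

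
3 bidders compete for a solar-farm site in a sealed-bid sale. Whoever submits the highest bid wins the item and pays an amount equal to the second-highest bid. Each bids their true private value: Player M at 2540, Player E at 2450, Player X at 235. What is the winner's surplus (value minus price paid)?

90

Ordered from highest: Player M 2540; Player E 2450; Player X 235.
Player M wins with the top bid and pays the second-highest, 2450.
Surplus = 2540 − 2450 = 90.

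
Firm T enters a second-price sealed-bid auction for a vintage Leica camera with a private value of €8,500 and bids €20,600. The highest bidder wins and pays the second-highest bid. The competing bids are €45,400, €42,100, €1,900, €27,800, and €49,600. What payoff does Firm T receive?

Payoff = €0.

Highest competing bid: €49,600.
Firm T's bid €20,600 is not the highest, so Firm T loses, pays nothing, and earns zero payoff.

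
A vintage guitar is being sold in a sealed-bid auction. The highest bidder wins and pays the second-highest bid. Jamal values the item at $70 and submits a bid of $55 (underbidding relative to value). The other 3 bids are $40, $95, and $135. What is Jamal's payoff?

Highest competing bid: $135.
Jamal's bid $55 is not the highest, so Jamal loses, pays nothing, and earns zero payoff.

Payoff = $0.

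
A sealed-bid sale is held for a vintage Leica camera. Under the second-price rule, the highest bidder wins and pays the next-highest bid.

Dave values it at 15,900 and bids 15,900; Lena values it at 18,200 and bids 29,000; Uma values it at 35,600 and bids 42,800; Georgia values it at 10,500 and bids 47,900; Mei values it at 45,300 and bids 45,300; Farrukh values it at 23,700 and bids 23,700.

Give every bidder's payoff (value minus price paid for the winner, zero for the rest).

Payoffs: Dave 0, Lena 0, Uma 0, Georgia -34,800, Mei 0, Farrukh 0.

Ordered from highest: Georgia 47,900, then Mei 45,300, then Uma 42,800, then Lena 29,000, then Farrukh 23,700, then Dave 15,900.
Georgia has the top bid and wins; the price is the second-highest bid, 45,300.
Georgia's payoff = 10,500 − 45,300 = -34,800. All other bidders lose, so their payoff is 0.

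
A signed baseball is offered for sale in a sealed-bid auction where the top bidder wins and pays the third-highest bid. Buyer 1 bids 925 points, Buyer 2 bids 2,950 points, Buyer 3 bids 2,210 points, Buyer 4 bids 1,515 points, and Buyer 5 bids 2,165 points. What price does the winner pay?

2,165 points

Bids in descending order: Buyer 2 2,950 points; Buyer 3 2,210 points; Buyer 5 2,165 points; Buyer 4 1,515 points; Buyer 1 925 points.
Buyer 2 is the highest bidder, so Buyer 2 wins.
Under the third-price rule, the price is the third-highest bid: 2,165 points.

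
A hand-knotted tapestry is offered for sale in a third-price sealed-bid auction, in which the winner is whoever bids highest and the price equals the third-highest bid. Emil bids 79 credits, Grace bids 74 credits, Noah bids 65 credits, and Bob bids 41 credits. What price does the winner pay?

Bids in descending order: Emil 79 credits; Grace 74 credits; Noah 65 credits; Bob 41 credits.
Emil is the highest bidder, so Emil wins.
Under the third-price rule, the price is the third-highest bid: 65 credits.

The winner pays 65 credits.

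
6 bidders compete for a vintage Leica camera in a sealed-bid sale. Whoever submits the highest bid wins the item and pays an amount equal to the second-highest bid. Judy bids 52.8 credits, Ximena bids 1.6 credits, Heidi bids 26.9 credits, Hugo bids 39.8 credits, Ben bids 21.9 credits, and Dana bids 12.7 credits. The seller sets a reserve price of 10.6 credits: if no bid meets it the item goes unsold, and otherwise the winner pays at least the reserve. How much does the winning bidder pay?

Price paid: 39.8 credits.

Ordered from highest: Judy 52.8 credits; Hugo 39.8 credits; Heidi 26.9 credits; Ben 21.9 credits; Dana 12.7 credits; Ximena 1.6 credits.
Judy has the highest bid, so Judy wins.
The second-highest bid is 39.8 credits, which exceeds the reserve, so that sets the price.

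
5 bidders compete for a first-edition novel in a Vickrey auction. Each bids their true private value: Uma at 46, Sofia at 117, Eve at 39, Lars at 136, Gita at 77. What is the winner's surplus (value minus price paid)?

Ordered from highest: Lars 136 > Sofia 117 > Gita 77 > Uma 46 > Eve 39.
Lars wins with the top bid and pays the second-highest, 117.
Surplus = 136 − 117 = 19.

19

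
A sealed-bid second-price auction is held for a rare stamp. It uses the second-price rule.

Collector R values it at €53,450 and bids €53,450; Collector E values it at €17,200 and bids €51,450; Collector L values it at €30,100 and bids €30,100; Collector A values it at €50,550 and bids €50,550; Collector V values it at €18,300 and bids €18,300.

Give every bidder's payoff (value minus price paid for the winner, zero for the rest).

Collector R €2,000, Collector E €0, Collector L €0, Collector A €0, Collector V €0.

Ranking the bids: Collector R €53,450; Collector E €51,450; Collector A €50,550; Collector L €30,100; Collector V €18,300.
Collector R has the top bid and wins; the price is the second-highest bid, €51,450.
Collector R's payoff = €53,450 − €51,450 = €2,000. All other bidders lose, so their payoff is 0.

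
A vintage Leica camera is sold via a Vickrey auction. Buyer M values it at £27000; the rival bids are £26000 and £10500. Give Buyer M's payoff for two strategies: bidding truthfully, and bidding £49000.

Truthful: £1000; alternative: £1000.

The highest competing bid is £26000.
Bidding truthfully at £27000: Buyer M has the top bid, wins, and pays the second-highest bid £26000. Payoff = £27000 − £26000 = £1000.
Bidding £49000: Buyer M has the top bid, wins, and pays the second-highest bid £26000. Payoff = £27000 − £26000 = £1000.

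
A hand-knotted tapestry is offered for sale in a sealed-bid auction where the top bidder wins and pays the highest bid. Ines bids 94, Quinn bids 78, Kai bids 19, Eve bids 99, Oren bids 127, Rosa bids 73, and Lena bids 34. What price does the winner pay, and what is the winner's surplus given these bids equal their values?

The winner pays 127 for a surplus of 0.

Bids in descending order: Oren 127 > Eve 99 > Ines 94 > Quinn 78 > Rosa 73 > Lena 34 > Kai 19.
Oren is the highest bidder, so Oren wins.
Under the first-price rule, the price is the highest bid: 127.
Surplus = 127 − 127 = 0.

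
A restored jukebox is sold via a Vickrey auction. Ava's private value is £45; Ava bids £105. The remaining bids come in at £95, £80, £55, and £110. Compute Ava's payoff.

Highest competing bid: £110.
Ava's bid £105 is not the highest, so Ava loses, pays nothing, and earns zero payoff.

£0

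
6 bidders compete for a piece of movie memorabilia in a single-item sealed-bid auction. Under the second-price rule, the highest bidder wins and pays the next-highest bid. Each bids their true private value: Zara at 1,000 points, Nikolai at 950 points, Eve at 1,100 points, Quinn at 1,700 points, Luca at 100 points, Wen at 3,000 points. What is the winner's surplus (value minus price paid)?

Sorted high to low: Wen 3,000 points > Quinn 1,700 points > Eve 1,100 points > Zara 1,000 points > Nikolai 950 points > Luca 100 points.
Wen wins with the top bid and pays the second-highest, 1,700 points.
Surplus = 3,000 points − 1,700 points = 1,300 points.

Surplus = 1,300 points.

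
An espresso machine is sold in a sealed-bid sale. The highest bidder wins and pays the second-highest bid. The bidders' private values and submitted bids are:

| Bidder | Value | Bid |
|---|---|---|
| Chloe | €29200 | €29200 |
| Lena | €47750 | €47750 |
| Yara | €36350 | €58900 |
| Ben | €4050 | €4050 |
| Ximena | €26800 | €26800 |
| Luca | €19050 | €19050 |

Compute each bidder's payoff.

Ordered from highest: Yara €58900; Lena €47750; Chloe €29200; Ximena €26800; Luca €19050; Ben €4050.
Yara has the top bid and wins; the price is the second-highest bid, €47750.
Yara's payoff = €36350 − €47750 = -€11400. All other bidders lose, so their payoff is 0.

Chloe €0, Lena €0, Yara -€11400, Ben €0, Ximena €0, Luca €0.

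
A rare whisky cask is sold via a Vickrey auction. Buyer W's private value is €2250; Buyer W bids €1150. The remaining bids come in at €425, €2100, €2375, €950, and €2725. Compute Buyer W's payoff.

Highest competing bid: €2725.
Buyer W's bid €1150 is not the highest, so Buyer W loses, pays nothing, and earns zero payoff.

€0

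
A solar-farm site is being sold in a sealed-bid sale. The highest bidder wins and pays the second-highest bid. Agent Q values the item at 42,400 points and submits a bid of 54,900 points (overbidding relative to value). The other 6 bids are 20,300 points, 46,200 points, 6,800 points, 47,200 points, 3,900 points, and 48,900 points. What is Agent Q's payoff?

Highest competing bid: 48,900 points.
Agent Q's bid 54,900 points is the highest overall, so Agent Q wins and pays the second-highest bid, 48,900 points.
Payoff = value − price = 42,400 points − 48,900 points = -6,500 points.

Payoff = -6,500 points.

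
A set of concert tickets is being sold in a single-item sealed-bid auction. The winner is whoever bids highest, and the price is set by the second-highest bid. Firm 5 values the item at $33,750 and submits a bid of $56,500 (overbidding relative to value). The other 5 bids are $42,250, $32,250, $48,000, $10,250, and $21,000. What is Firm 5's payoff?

Highest competing bid: $48,000.
Firm 5's bid $56,500 is the highest overall, so Firm 5 wins and pays the second-highest bid, $48,000.
Payoff = value − price = $33,750 − $48,000 = -$14,250.
Overbidding won the item at a price above value — truthful bidding would have avoided this loss.

Payoff = -$14,250.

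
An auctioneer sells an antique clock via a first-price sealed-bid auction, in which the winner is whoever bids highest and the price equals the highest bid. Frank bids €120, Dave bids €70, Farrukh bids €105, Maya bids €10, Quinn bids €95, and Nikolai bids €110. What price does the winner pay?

The winner pays €120.

Ranking the bids: Frank €120 > Nikolai €110 > Farrukh €105 > Quinn €95 > Dave €70 > Maya €10.
Frank is the highest bidder, so Frank wins.
Under the first-price rule, the price is the highest bid: €120.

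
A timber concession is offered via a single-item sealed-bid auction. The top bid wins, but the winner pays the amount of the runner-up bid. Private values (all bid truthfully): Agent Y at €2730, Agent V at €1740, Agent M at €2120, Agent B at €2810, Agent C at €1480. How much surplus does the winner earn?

Bids in descending order: Agent B €2810, then Agent Y €2730, then Agent M €2120, then Agent V €1740, then Agent C €1480.
Agent B wins with the top bid and pays the second-highest, €2730.
Surplus = €2810 − €2730 = €80.

Surplus = €80.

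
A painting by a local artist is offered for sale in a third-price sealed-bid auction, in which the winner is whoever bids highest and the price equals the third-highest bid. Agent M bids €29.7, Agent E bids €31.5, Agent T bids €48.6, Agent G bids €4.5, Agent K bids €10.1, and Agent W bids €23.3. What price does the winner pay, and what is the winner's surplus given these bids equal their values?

Sorted high to low: Agent T €48.6; Agent E €31.5; Agent M €29.7; Agent W €23.3; Agent K €10.1; Agent G €4.5.
Agent T is the highest bidder, so Agent T wins.
Under the third-price rule, the price is the third-highest bid: €29.7.
Surplus = €48.6 − €29.7 = €18.9.

The winner pays €29.7 for a surplus of €18.9.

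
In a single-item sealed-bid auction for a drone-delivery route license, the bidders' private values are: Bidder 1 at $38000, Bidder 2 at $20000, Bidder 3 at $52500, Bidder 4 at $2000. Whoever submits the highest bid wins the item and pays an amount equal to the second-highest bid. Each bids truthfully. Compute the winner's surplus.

$14500

Ranking the bids: Bidder 3 $52500 > Bidder 1 $38000 > Bidder 2 $20000 > Bidder 4 $2000.
Bidder 3 wins with the top bid and pays the second-highest, $38000.
Surplus = $52500 − $38000 = $14500.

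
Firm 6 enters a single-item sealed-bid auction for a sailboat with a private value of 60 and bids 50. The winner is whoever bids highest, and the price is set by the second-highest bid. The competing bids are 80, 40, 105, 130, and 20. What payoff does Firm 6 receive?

0

Highest competing bid: 130.
Firm 6's bid 50 is not the highest, so Firm 6 loses, pays nothing, and earns zero payoff.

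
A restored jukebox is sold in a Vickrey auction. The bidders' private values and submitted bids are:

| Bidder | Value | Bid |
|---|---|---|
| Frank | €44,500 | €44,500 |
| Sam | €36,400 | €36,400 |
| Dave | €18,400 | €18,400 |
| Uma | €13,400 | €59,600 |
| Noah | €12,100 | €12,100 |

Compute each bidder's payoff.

Ranking the bids: Uma €59,600 > Frank €44,500 > Sam €36,400 > Dave €18,400 > Noah €12,100.
Uma has the top bid and wins; the price is the second-highest bid, €44,500.
Uma's payoff = €13,400 − €44,500 = -€31,100. All other bidders lose, so their payoff is 0.

Payoffs: Frank €0, Sam €0, Dave €0, Uma -€31,100, Noah €0.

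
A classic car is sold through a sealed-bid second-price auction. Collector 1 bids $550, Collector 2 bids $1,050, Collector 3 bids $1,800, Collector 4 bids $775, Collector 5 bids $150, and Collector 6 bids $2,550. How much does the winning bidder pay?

Bids in descending order: Collector 6 $2,550, then Collector 3 $1,800, then Collector 2 $1,050, then Collector 4 $775, then Collector 1 $550, then Collector 5 $150.
Collector 6 has the highest bid, so Collector 6 wins.
The second-highest bid is $1,800, so that is what Collector 6 pays.

Price paid: $1,800.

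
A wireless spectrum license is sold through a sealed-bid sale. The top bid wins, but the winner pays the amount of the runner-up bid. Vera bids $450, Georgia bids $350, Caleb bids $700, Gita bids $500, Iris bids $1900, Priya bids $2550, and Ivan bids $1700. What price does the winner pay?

Price paid: $1900.

Ranking the bids: Priya $2550; Iris $1900; Ivan $1700; Caleb $700; Gita $500; Vera $450; Georgia $350.
Priya has the highest bid, so Priya wins.
The second-highest bid is $1900, so that is what Priya pays.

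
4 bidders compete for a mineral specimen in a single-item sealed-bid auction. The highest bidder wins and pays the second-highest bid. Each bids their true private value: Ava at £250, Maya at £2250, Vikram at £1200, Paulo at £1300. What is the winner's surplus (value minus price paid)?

Winner's surplus: £950.

Ordered from highest: Maya £2250; Paulo £1300; Vikram £1200; Ava £250.
Maya wins with the top bid and pays the second-highest, £1300.
Surplus = £2250 − £1300 = £950.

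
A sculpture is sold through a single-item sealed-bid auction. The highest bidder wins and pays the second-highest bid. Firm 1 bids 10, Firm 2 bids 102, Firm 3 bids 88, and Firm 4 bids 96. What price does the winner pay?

Price paid: 96.

Ordered from highest: Firm 2 102, then Firm 4 96, then Firm 3 88, then Firm 1 10.
Firm 2 has the highest bid, so Firm 2 wins.
The second-highest bid is 96, so that is what Firm 2 pays.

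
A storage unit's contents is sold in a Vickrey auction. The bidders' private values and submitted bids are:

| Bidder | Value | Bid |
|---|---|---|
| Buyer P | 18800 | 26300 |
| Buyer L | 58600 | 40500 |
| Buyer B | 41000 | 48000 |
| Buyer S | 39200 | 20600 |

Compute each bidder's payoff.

Bids in descending order: Buyer B 48000, then Buyer L 40500, then Buyer P 26300, then Buyer S 20600.
Buyer B has the top bid and wins; the price is the second-highest bid, 40500.
Buyer B's payoff = 41000 − 40500 = 500. All other bidders lose, so their payoff is 0.

Payoffs: Buyer P 0, Buyer L 0, Buyer B 500, Buyer S 0.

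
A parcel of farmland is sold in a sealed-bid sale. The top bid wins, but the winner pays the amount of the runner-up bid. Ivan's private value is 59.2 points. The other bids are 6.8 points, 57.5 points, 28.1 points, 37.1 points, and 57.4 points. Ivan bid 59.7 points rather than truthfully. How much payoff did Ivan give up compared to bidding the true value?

0.0 points

The highest competing bid is 57.5 points.
Bidding truthfully at 59.2 points: Ivan has the top bid, wins, and pays the second-highest bid 57.5 points. Payoff = 59.2 points − 57.5 points = 1.7 points.
Bidding 59.7 points: Ivan has the top bid, wins, and pays the second-highest bid 57.5 points. Payoff = 59.2 points − 57.5 points = 1.7 points.
Regret = truthful payoff − actual payoff = 1.7 points − 1.7 points = 0.0 points.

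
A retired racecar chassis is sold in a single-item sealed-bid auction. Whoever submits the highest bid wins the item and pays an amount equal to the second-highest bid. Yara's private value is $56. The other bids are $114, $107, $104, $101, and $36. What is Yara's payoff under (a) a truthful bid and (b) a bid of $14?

Truthful: $0; alternative: $0.

The highest competing bid is $114.
Bidding truthfully at $56: the top bid is $114 (a rival), so Yara loses. Payoff = $0.
Bidding $14: the top bid is $114 (a rival), so Yara loses. Payoff = $0.
The bid only affects whether you win, not the price — here both bids land on the same side of the top rival bid, so the deviation is payoff-neutral.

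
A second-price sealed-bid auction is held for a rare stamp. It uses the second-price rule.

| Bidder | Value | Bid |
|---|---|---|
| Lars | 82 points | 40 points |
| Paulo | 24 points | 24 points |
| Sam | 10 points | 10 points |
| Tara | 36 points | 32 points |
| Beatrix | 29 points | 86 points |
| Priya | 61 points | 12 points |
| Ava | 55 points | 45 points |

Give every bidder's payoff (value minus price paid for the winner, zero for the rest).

Ordered from highest: Beatrix 86 points > Ava 45 points > Lars 40 points > Tara 32 points > Paulo 24 points > Priya 12 points > Sam 10 points.
Beatrix has the top bid and wins; the price is the second-highest bid, 45 points.
Beatrix's payoff = 29 points − 45 points = -16 points. All other bidders lose, so their payoff is 0.

Payoffs: Lars 0 points, Paulo 0 points, Sam 0 points, Tara 0 points, Beatrix -16 points, Priya 0 points, Ava 0 points.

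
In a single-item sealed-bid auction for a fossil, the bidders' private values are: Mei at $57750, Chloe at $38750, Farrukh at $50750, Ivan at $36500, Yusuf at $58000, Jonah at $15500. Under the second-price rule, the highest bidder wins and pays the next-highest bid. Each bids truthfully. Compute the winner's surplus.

Surplus = $250.

Bids in descending order: Yusuf $58000; Mei $57750; Farrukh $50750; Chloe $38750; Ivan $36500; Jonah $15500.
Yusuf wins with the top bid and pays the second-highest, $57750.
Surplus = $58000 − $57750 = $250.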